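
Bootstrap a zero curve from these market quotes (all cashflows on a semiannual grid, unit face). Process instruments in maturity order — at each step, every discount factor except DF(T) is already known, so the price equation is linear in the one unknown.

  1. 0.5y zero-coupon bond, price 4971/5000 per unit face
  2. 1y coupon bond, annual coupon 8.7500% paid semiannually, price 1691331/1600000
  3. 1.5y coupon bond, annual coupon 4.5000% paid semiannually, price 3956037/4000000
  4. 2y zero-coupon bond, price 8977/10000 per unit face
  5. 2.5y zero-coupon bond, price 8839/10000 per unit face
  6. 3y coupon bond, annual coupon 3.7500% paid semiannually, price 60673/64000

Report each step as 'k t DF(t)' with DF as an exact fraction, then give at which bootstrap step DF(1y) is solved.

1 1/2 4971/5000
2 1 9711/10000
3 3/2 231/250
4 2 8977/10000
5 5/2 8839/10000
6 3 4223/5000
DF(1y) is solved at step 2

step 1 [0.5y] zero: DF = P = 4971/5000 ≈ 0.994200
step 2 [1y] bond c/2=7/160: DF=(1691331/1600000 − 7/160·(0.994200))/(1+7/160) = 9711/10000 ≈ 0.971100
step 3 [1.5y] bond c/2=9/400: DF=(3956037/4000000 − 9/400·(0.994200+0.971100))/(1+9/400) = 231/250 ≈ 0.924000
step 4 [2y] zero: DF = P = 8977/10000 ≈ 0.897700
step 5 [2.5y] zero: DF = P = 8839/10000 ≈ 0.883900
step 6 [3y] bond c/2=3/160: DF=(60673/64000 − 3/160·(0.994200+0.971100+0.924000+0.897700+0.883900))/(1+3/160) = 4223/5000 ≈ 0.844600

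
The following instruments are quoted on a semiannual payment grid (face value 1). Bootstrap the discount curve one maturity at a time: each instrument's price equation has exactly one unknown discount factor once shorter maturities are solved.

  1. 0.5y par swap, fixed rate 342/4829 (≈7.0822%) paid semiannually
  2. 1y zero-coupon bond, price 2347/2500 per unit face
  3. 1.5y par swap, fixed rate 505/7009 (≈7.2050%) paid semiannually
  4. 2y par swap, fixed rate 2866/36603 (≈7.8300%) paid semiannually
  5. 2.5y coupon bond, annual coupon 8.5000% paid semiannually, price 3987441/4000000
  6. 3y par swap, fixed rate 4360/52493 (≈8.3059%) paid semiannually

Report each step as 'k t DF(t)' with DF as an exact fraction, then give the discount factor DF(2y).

step 1 [0.5y] swap r/2=171/4829: DF=(1 − 171/4829·(0))/(1+171/4829) = 4829/5000 ≈ 0.965800
step 2 [1y] zero: DF = P = 2347/2500 ≈ 0.938800
step 3 [1.5y] swap r/2=505/14018: DF=(1 − 505/14018·(0.965800+0.938800))/(1+505/14018) = 899/1000 ≈ 0.899000
step 4 [2y] swap r/2=1433/36603: DF=(1 − 1433/36603·(0.965800+0.938800+0.899000))/(1+1433/36603) = 8567/10000 ≈ 0.856700
step 5 [2.5y] bond c/2=17/400: DF=(3987441/4000000 − 17/400·(0.965800+0.938800+0.899000+0.856700))/(1+17/400) = 807/1000 ≈ 0.807000
step 6 [3y] swap r/2=2180/52493: DF=(1 − 2180/52493·(0.965800+0.938800+0.899000+0.856700+0.807000))/(1+2180/52493) = 391/500 ≈ 0.782000

1 1/2 4829/5000
2 1 2347/2500
3 3/2 899/1000
4 2 8567/10000
5 5/2 807/1000
6 3 391/500
DF(2y) = 8567/10000 ≈ 0.856700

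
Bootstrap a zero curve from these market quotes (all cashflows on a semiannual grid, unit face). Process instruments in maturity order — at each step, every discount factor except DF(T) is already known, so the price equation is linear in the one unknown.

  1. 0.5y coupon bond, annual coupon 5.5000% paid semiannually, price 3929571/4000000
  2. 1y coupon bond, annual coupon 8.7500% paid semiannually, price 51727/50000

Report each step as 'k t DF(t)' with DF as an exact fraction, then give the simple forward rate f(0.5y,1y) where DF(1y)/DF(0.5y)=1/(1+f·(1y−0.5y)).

1 1/2 9561/10000
2 1 9511/10000
f(0.5y,1y) = ((9561/10000)/(9511/10000) − 1)/(1/2) = 100/9511 ≈ 1.0514%

step 1 [0.5y] bond c/2=11/400: DF=(3929571/4000000 − 11/400·(0))/(1+11/400) = 9561/10000 ≈ 0.956100
step 2 [1y] bond c/2=7/160: DF=(51727/50000 − 7/160·(0.956100))/(1+7/160) = 9511/10000 ≈ 0.951100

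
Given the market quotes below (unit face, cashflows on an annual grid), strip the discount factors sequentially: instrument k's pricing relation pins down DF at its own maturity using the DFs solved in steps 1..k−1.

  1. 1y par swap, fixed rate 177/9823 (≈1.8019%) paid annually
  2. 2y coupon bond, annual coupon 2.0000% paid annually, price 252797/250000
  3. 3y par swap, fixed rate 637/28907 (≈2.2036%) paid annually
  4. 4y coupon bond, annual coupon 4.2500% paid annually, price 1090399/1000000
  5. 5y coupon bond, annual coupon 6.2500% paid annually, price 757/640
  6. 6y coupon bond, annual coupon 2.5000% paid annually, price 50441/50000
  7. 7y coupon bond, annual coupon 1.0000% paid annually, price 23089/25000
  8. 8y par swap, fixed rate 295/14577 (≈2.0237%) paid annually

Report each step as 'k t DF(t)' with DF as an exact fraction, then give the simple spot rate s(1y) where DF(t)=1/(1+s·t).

step 1 [1y] swap r/1=177/9823: DF=(1 − 177/9823·(0))/(1+177/9823) = 9823/10000 ≈ 0.982300
step 2 [2y] bond c/1=1/50: DF=(252797/250000 − 1/50·(0.982300))/(1+1/50) = 9721/10000 ≈ 0.972100
step 3 [3y] swap r/1=637/28907: DF=(1 − 637/28907·(0.982300+0.972100))/(1+637/28907) = 9363/10000 ≈ 0.936300
step 4 [4y] bond c/1=17/400: DF=(1090399/1000000 − 17/400·(0.982300+0.972100+0.936300))/(1+17/400) = 9281/10000 ≈ 0.928100
step 5 [5y] bond c/1=1/16: DF=(757/640 − 1/16·(0.982300+0.972100+0.936300+0.928100))/(1+1/16) = 4443/5000 ≈ 0.888600
step 6 [6y] bond c/1=1/40: DF=(50441/50000 − 1/40·(0.982300+0.972100+0.936300+0.928100+0.888600))/(1+1/40) = 4347/5000 ≈ 0.869400
step 7 [7y] bond c/1=1/100: DF=(23089/25000 − 1/100·(0.982300+0.972100+0.936300+0.928100+0.888600+0.869400))/(1+1/100) = 537/625 ≈ 0.859200
step 8 [8y] swap r/1=295/14577: DF=(1 − 295/14577·(0.982300+0.972100+0.936300+0.928100+0.888600+0.869400+0.859200))/(1+295/14577) = 341/400 ≈ 0.852500

1 1 9823/10000
2 2 9721/10000
3 3 9363/10000
4 4 9281/10000
5 5 4443/5000
6 6 4347/5000
7 7 537/625
8 8 341/400
s(1y) = (1/(9823/10000) − 1)/(1) = 177/9823 ≈ 1.8019%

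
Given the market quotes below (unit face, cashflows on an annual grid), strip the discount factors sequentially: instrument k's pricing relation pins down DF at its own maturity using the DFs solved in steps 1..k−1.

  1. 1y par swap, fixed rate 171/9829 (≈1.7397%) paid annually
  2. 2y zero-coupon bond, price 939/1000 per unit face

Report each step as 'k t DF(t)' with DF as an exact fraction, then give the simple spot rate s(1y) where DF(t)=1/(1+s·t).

step 1 [1y] swap r/1=171/9829: DF=(1 − 171/9829·(0))/(1+171/9829) = 9829/10000 ≈ 0.982900
step 2 [2y] zero: DF = P = 939/1000 ≈ 0.939000

1 1 9829/10000
2 2 939/1000
s(1y) = (1/(9829/10000) − 1)/(1) = 171/9829 ≈ 1.7397%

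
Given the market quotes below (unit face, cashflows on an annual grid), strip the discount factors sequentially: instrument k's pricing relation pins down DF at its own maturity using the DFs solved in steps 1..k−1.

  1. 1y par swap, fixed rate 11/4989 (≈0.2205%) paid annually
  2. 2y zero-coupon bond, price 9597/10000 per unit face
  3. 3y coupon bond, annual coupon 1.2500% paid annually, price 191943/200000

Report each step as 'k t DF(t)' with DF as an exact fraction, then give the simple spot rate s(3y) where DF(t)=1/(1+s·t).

1 1 4989/5000
2 2 9597/10000
3 3 9237/10000
s(3y) = (1/(9237/10000) − 1)/(3) = 763/27711 ≈ 2.7534%

step 1 [1y] swap r/1=11/4989: DF=(1 − 11/4989·(0))/(1+11/4989) = 4989/5000 ≈ 0.997800
step 2 [2y] zero: DF = P = 9597/10000 ≈ 0.959700
step 3 [3y] bond c/1=1/80: DF=(191943/200000 − 1/80·(0.997800+0.959700))/(1+1/80) = 9237/10000 ≈ 0.923700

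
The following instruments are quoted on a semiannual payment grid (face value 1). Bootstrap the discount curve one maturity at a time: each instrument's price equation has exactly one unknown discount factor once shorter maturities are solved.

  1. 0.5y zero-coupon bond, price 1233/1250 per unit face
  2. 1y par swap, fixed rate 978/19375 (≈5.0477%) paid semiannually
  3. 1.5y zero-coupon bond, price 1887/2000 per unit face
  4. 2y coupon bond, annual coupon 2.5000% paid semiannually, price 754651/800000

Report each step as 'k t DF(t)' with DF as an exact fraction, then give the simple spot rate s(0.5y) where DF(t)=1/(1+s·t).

step 1 [0.5y] zero: DF = P = 1233/1250 ≈ 0.986400
step 2 [1y] swap r/2=489/19375: DF=(1 − 489/19375·(0.986400))/(1+489/19375) = 9511/10000 ≈ 0.951100
step 3 [1.5y] zero: DF = P = 1887/2000 ≈ 0.943500
step 4 [2y] bond c/2=1/80: DF=(754651/800000 − 1/80·(0.986400+0.951100+0.943500))/(1+1/80) = 8961/10000 ≈ 0.896100

1 1/2 1233/1250
2 1 9511/10000
3 3/2 1887/2000
4 2 8961/10000
s(0.5y) = (1/(1233/1250) − 1)/(1/2) = 34/1233 ≈ 2.7575%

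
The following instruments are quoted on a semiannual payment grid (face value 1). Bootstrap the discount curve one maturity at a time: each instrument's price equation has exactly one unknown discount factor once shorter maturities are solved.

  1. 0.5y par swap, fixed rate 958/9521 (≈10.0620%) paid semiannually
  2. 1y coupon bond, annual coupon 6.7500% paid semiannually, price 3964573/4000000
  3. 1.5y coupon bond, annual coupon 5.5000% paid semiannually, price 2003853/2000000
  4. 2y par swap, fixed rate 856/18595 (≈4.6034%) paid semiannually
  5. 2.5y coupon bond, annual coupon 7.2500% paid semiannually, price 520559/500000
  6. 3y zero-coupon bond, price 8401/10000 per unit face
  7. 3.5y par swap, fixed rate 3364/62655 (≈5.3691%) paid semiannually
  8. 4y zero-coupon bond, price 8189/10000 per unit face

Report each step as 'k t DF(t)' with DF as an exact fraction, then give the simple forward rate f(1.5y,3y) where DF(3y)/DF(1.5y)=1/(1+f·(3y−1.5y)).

step 1 [0.5y] swap r/2=479/9521: DF=(1 − 479/9521·(0))/(1+479/9521) = 9521/10000 ≈ 0.952100
step 2 [1y] bond c/2=27/800: DF=(3964573/4000000 − 27/800·(0.952100))/(1+27/800) = 9277/10000 ≈ 0.927700
step 3 [1.5y] bond c/2=11/400: DF=(2003853/2000000 − 11/400·(0.952100+0.927700))/(1+11/400) = 578/625 ≈ 0.924800
step 4 [2y] swap r/2=428/18595: DF=(1 − 428/18595·(0.952100+0.927700+0.924800))/(1+428/18595) = 1143/1250 ≈ 0.914400
step 5 [2.5y] bond c/2=29/800: DF=(520559/500000 − 29/800·(0.952100+0.927700+0.924800+0.914400))/(1+29/800) = 4373/5000 ≈ 0.874600
step 6 [3y] zero: DF = P = 8401/10000 ≈ 0.840100
step 7 [3.5y] swap r/2=1682/62655: DF=(1 − 1682/62655·(0.952100+0.927700+0.924800+0.914400+0.874600+0.840100))/(1+1682/62655) = 4159/5000 ≈ 0.831800
step 8 [4y] zero: DF = P = 8189/10000 ≈ 0.818900

1 1/2 9521/10000
2 1 9277/10000
3 3/2 578/625
4 2 1143/1250
5 5/2 4373/5000
6 3 8401/10000
7 7/2 4159/5000
8 4 8189/10000
f(1.5y,3y) = ((578/625)/(8401/10000) − 1)/(3/2) = 1694/25203 ≈ 6.7214%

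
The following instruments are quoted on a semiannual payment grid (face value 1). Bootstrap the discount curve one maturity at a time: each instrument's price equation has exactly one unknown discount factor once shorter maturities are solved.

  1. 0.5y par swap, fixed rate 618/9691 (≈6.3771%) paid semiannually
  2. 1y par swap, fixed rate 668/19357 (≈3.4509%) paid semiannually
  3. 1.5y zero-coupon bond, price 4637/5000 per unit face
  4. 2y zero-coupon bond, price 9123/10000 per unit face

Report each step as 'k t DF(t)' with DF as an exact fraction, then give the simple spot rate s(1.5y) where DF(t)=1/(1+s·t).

step 1 [0.5y] swap r/2=309/9691: DF=(1 − 309/9691·(0))/(1+309/9691) = 9691/10000 ≈ 0.969100
step 2 [1y] swap r/2=334/19357: DF=(1 − 334/19357·(0.969100))/(1+334/19357) = 4833/5000 ≈ 0.966600
step 3 [1.5y] zero: DF = P = 4637/5000 ≈ 0.927400
step 4 [2y] zero: DF = P = 9123/10000 ≈ 0.912300

1 1/2 9691/10000
2 1 4833/5000
3 3/2 4637/5000
4 2 9123/10000
s(1.5y) = (1/(4637/5000) − 1)/(3/2) = 242/4637 ≈ 5.2189%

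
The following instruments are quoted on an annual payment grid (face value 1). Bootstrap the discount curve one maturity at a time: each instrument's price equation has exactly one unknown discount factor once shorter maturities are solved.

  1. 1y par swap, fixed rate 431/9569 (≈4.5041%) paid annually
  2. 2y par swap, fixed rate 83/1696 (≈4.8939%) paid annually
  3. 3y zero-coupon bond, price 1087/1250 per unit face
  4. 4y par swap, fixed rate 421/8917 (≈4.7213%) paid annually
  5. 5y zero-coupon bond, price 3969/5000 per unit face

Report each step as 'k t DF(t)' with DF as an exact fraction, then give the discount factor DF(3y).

step 1 [1y] swap r/1=431/9569: DF=(1 − 431/9569·(0))/(1+431/9569) = 9569/10000 ≈ 0.956900
step 2 [2y] swap r/1=83/1696: DF=(1 − 83/1696·(0.956900))/(1+83/1696) = 9087/10000 ≈ 0.908700
step 3 [3y] zero: DF = P = 1087/1250 ≈ 0.869600
step 4 [4y] swap r/1=421/8917: DF=(1 − 421/8917·(0.956900+0.908700+0.869600))/(1+421/8917) = 2079/2500 ≈ 0.831600
step 5 [5y] zero: DF = P = 3969/5000 ≈ 0.793800

1 1 9569/10000
2 2 9087/10000
3 3 1087/1250
4 4 2079/2500
5 5 3969/5000
DF(3y) = 1087/1250 ≈ 0.869600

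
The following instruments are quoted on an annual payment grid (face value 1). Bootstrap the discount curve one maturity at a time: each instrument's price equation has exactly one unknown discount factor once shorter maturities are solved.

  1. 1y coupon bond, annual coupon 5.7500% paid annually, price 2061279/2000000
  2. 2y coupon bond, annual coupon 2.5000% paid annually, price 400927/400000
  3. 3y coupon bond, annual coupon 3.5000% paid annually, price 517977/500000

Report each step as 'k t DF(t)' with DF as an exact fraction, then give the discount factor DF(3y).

step 1 [1y] bond c/1=23/400: DF=(2061279/2000000 − 23/400·(0))/(1+23/400) = 4873/5000 ≈ 0.974600
step 2 [2y] bond c/1=1/40: DF=(400927/400000 − 1/40·(0.974600))/(1+1/40) = 9541/10000 ≈ 0.954100
step 3 [3y] bond c/1=7/200: DF=(517977/500000 − 7/200·(0.974600+0.954100))/(1+7/200) = 9357/10000 ≈ 0.935700

1 1 4873/5000
2 2 9541/10000
3 3 9357/10000
DF(3y) = 9357/10000 ≈ 0.935700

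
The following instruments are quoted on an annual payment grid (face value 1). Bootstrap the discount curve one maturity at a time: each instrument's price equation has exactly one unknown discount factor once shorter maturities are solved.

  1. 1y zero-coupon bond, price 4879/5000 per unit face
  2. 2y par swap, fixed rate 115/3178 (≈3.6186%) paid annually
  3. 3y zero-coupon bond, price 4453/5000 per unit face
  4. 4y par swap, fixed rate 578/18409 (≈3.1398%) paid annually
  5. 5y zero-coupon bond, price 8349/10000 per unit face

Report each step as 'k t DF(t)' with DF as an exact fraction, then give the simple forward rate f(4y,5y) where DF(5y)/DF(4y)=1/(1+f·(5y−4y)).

1 1 4879/5000
2 2 931/1000
3 3 4453/5000
4 4 2211/2500
5 5 8349/10000
f(4y,5y) = ((2211/2500)/(8349/10000) − 1)/(1) = 15/253 ≈ 5.9289%

step 1 [1y] zero: DF = P = 4879/5000 ≈ 0.975800
step 2 [2y] swap r/1=115/3178: DF=(1 − 115/3178·(0.975800))/(1+115/3178) = 931/1000 ≈ 0.931000
step 3 [3y] zero: DF = P = 4453/5000 ≈ 0.890600
step 4 [4y] swap r/1=578/18409: DF=(1 − 578/18409·(0.975800+0.931000+0.890600))/(1+578/18409) = 2211/2500 ≈ 0.884400
step 5 [5y] zero: DF = P = 8349/10000 ≈ 0.834900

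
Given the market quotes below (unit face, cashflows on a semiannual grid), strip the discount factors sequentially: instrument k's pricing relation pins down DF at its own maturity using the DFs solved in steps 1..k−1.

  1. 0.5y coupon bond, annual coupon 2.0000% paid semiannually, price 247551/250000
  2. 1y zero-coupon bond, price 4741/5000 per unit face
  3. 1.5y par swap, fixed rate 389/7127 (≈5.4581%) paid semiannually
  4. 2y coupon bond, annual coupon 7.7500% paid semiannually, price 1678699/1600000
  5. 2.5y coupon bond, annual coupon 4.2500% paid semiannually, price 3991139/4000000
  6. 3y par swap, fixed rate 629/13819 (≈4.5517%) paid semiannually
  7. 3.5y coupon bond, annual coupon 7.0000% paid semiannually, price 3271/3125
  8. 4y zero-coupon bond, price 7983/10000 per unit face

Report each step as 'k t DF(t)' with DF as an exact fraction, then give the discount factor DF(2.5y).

1 1/2 2451/2500
2 1 4741/5000
3 3/2 4611/5000
4 2 9037/10000
5 5/2 8989/10000
6 3 4371/5000
7 7/2 2061/2500
8 4 7983/10000
DF(2.5y) = 8989/10000 ≈ 0.898900

step 1 [0.5y] bond c/2=1/100: DF=(247551/250000 − 1/100·(0))/(1+1/100) = 2451/2500 ≈ 0.980400
step 2 [1y] zero: DF = P = 4741/5000 ≈ 0.948200
step 3 [1.5y] swap r/2=389/14254: DF=(1 − 389/14254·(0.980400+0.948200))/(1+389/14254) = 4611/5000 ≈ 0.922200
step 4 [2y] bond c/2=31/800: DF=(1678699/1600000 − 31/800·(0.980400+0.948200+0.922200))/(1+31/800) = 9037/10000 ≈ 0.903700
step 5 [2.5y] bond c/2=17/800: DF=(3991139/4000000 − 17/800·(0.980400+0.948200+0.922200+0.903700))/(1+17/800) = 8989/10000 ≈ 0.898900
step 6 [3y] swap r/2=629/27638: DF=(1 − 629/27638·(0.980400+0.948200+0.922200+0.903700+0.898900))/(1+629/27638) = 4371/5000 ≈ 0.874200
step 7 [3.5y] bond c/2=7/200: DF=(3271/3125 − 7/200·(0.980400+0.948200+0.922200+0.903700+0.898900+0.874200))/(1+7/200) = 2061/2500 ≈ 0.824400
step 8 [4y] zero: DF = P = 7983/10000 ≈ 0.798300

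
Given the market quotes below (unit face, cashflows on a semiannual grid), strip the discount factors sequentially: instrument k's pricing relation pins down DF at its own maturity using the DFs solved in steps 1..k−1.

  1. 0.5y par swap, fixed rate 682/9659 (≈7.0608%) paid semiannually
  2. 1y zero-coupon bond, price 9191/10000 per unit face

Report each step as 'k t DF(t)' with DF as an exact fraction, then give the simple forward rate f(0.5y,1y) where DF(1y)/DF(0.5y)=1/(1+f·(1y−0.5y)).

1 1/2 9659/10000
2 1 9191/10000
f(0.5y,1y) = ((9659/10000)/(9191/10000) − 1)/(1/2) = 72/707 ≈ 10.1839%

step 1 [0.5y] swap r/2=341/9659: DF=(1 − 341/9659·(0))/(1+341/9659) = 9659/10000 ≈ 0.965900
step 2 [1y] zero: DF = P = 9191/10000 ≈ 0.919100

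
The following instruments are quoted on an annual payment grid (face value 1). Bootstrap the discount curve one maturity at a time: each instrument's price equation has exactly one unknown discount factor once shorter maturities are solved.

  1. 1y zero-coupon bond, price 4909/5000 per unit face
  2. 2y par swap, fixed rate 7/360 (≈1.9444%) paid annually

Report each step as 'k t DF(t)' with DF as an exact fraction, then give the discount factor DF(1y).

step 1 [1y] zero: DF = P = 4909/5000 ≈ 0.981800
step 2 [2y] swap r/1=7/360: DF=(1 − 7/360·(0.981800))/(1+7/360) = 4811/5000 ≈ 0.962200

1 1 4909/5000
2 2 4811/5000
DF(1y) = 4909/5000 ≈ 0.981800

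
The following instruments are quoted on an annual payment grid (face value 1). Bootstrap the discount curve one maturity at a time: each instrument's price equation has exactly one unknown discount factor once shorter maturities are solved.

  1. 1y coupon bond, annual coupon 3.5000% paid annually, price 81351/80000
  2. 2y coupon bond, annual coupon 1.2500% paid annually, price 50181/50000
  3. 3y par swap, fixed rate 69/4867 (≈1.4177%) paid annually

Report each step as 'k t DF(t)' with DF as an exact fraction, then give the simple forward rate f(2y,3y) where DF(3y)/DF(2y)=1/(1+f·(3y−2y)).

1 1 393/400
2 2 9791/10000
3 3 4793/5000
f(2y,3y) = ((9791/10000)/(4793/5000) − 1)/(1) = 205/9586 ≈ 2.1385%

step 1 [1y] bond c/1=7/200: DF=(81351/80000 − 7/200·(0))/(1+7/200) = 393/400 ≈ 0.982500
step 2 [2y] bond c/1=1/80: DF=(50181/50000 − 1/80·(0.982500))/(1+1/80) = 9791/10000 ≈ 0.979100
step 3 [3y] swap r/1=69/4867: DF=(1 − 69/4867·(0.982500+0.979100))/(1+69/4867) = 4793/5000 ≈ 0.958600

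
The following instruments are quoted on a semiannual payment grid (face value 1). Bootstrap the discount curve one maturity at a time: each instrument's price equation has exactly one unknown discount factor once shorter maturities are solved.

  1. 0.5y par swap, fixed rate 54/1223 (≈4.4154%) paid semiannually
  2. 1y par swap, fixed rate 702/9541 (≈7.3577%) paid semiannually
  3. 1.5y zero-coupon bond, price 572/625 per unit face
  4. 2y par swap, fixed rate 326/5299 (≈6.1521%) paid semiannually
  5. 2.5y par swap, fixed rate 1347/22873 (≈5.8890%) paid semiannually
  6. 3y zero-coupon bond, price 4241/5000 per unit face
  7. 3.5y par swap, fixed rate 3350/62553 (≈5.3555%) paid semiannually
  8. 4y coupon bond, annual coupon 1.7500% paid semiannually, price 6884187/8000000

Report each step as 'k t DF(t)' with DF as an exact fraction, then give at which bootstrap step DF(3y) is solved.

step 1 [0.5y] swap r/2=27/1223: DF=(1 − 27/1223·(0))/(1+27/1223) = 1223/1250 ≈ 0.978400
step 2 [1y] swap r/2=351/9541: DF=(1 − 351/9541·(0.978400))/(1+351/9541) = 4649/5000 ≈ 0.929800
step 3 [1.5y] zero: DF = P = 572/625 ≈ 0.915200
step 4 [2y] swap r/2=163/5299: DF=(1 − 163/5299·(0.978400+0.929800+0.915200))/(1+163/5299) = 8859/10000 ≈ 0.885900
step 5 [2.5y] swap r/2=1347/45746: DF=(1 − 1347/45746·(0.978400+0.929800+0.915200+0.885900))/(1+1347/45746) = 8653/10000 ≈ 0.865300
step 6 [3y] zero: DF = P = 4241/5000 ≈ 0.848200
step 7 [3.5y] swap r/2=1675/62553: DF=(1 − 1675/62553·(0.978400+0.929800+0.915200+0.885900+0.865300+0.848200))/(1+1675/62553) = 333/400 ≈ 0.832500
step 8 [4y] bond c/2=7/800: DF=(6884187/8000000 − 7/800·(0.978400+0.929800+0.915200+0.885900+0.865300+0.848200+0.832500))/(1+7/800) = 1997/2500 ≈ 0.798800

1 1/2 1223/1250
2 1 4649/5000
3 3/2 572/625
4 2 8859/10000
5 5/2 8653/10000
6 3 4241/5000
7 7/2 333/400
8 4 1997/2500
DF(3y) is solved at step 6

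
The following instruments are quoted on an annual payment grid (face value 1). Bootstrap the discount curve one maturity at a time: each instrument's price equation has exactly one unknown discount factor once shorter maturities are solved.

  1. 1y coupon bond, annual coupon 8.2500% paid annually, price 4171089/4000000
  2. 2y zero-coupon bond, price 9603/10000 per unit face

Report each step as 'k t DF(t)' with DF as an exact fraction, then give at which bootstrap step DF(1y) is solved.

1 1 9633/10000
2 2 9603/10000
DF(1y) is solved at step 1

step 1 [1y] bond c/1=33/400: DF=(4171089/4000000 − 33/400·(0))/(1+33/400) = 9633/10000 ≈ 0.963300
step 2 [2y] zero: DF = P = 9603/10000 ≈ 0.960300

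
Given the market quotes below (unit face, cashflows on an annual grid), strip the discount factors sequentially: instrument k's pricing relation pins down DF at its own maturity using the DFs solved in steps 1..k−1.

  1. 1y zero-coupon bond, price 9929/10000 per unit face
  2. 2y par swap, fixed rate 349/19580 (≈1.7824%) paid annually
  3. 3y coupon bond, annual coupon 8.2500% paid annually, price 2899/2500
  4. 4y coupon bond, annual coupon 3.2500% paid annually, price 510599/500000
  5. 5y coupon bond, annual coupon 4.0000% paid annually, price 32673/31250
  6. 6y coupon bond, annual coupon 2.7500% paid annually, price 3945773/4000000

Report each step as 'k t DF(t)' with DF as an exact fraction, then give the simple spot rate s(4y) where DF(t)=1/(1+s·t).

1 1 9929/10000
2 2 9651/10000
3 3 461/500
4 4 1123/1250
5 5 43/50
6 6 8359/10000
s(4y) = (1/(1123/1250) − 1)/(4) = 127/4492 ≈ 2.8272%

step 1 [1y] zero: DF = P = 9929/10000 ≈ 0.992900
step 2 [2y] swap r/1=349/19580: DF=(1 − 349/19580·(0.992900))/(1+349/19580) = 9651/10000 ≈ 0.965100
step 3 [3y] bond c/1=33/400: DF=(2899/2500 − 33/400·(0.992900+0.965100))/(1+33/400) = 461/500 ≈ 0.922000
step 4 [4y] bond c/1=13/400: DF=(510599/500000 − 13/400·(0.992900+0.965100+0.922000))/(1+13/400) = 1123/1250 ≈ 0.898400
step 5 [5y] bond c/1=1/25: DF=(32673/31250 − 1/25·(0.992900+0.965100+0.922000+0.898400))/(1+1/25) = 43/50 ≈ 0.860000
step 6 [6y] bond c/1=11/400: DF=(3945773/4000000 − 11/400·(0.992900+0.965100+0.922000+0.898400+0.860000))/(1+11/400) = 8359/10000 ≈ 0.835900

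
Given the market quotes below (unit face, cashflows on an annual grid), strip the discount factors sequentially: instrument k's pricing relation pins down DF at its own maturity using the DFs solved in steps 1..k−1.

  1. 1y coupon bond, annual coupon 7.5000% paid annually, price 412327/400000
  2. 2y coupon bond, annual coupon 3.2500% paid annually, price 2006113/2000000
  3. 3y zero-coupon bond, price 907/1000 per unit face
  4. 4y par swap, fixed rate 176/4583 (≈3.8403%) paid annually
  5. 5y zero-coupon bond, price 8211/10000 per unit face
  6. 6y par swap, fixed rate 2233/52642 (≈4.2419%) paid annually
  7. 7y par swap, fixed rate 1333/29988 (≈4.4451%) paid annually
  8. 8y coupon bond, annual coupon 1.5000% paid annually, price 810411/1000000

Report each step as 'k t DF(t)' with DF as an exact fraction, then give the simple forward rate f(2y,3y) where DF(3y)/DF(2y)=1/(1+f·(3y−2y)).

1 1 9589/10000
2 2 9413/10000
3 3 907/1000
4 4 537/625
5 5 8211/10000
6 6 7767/10000
7 7 3667/5000
8 8 3549/5000
f(2y,3y) = ((9413/10000)/(907/1000) − 1)/(1) = 343/9070 ≈ 3.7817%

step 1 [1y] bond c/1=3/40: DF=(412327/400000 − 3/40·(0))/(1+3/40) = 9589/10000 ≈ 0.958900
step 2 [2y] bond c/1=13/400: DF=(2006113/2000000 − 13/400·(0.958900))/(1+13/400) = 9413/10000 ≈ 0.941300
step 3 [3y] zero: DF = P = 907/1000 ≈ 0.907000
step 4 [4y] swap r/1=176/4583: DF=(1 − 176/4583·(0.958900+0.941300+0.907000))/(1+176/4583) = 537/625 ≈ 0.859200
step 5 [5y] zero: DF = P = 8211/10000 ≈ 0.821100
step 6 [6y] swap r/1=2233/52642: DF=(1 − 2233/52642·(0.958900+0.941300+0.907000+0.859200+0.821100))/(1+2233/52642) = 7767/10000 ≈ 0.776700
step 7 [7y] swap r/1=1333/29988: DF=(1 − 1333/29988·(0.958900+0.941300+0.907000+0.859200+0.821100+0.776700))/(1+1333/29988) = 3667/5000 ≈ 0.733400
step 8 [8y] bond c/1=3/200: DF=(810411/1000000 − 3/200·(0.958900+0.941300+0.907000+0.859200+0.821100+0.776700+0.733400))/(1+3/200) = 3549/5000 ≈ 0.709800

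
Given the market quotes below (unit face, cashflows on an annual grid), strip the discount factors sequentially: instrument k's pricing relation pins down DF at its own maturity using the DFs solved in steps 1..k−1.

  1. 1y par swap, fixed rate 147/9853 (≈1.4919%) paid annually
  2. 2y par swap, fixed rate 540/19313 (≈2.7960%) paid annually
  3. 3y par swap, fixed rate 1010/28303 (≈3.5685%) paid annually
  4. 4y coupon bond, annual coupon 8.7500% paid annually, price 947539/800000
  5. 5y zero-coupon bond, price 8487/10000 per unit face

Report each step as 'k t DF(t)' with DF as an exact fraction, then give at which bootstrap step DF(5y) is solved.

1 1 9853/10000
2 2 473/500
3 3 899/1000
4 4 4307/5000
5 5 8487/10000
DF(5y) is solved at step 5

step 1 [1y] swap r/1=147/9853: DF=(1 − 147/9853·(0))/(1+147/9853) = 9853/10000 ≈ 0.985300
step 2 [2y] swap r/1=540/19313: DF=(1 − 540/19313·(0.985300))/(1+540/19313) = 473/500 ≈ 0.946000
step 3 [3y] swap r/1=1010/28303: DF=(1 − 1010/28303·(0.985300+0.946000))/(1+1010/28303) = 899/1000 ≈ 0.899000
step 4 [4y] bond c/1=7/80: DF=(947539/800000 − 7/80·(0.985300+0.946000+0.899000))/(1+7/80) = 4307/5000 ≈ 0.861400
step 5 [5y] zero: DF = P = 8487/10000 ≈ 0.848700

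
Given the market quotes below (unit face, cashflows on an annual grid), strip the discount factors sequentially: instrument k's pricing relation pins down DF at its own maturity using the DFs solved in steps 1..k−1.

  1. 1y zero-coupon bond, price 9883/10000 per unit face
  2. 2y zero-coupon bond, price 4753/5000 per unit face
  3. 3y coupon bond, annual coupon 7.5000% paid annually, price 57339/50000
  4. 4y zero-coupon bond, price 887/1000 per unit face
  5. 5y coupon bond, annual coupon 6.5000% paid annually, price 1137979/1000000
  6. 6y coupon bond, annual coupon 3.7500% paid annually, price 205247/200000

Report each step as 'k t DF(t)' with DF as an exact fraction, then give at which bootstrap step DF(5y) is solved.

step 1 [1y] zero: DF = P = 9883/10000 ≈ 0.988300
step 2 [2y] zero: DF = P = 4753/5000 ≈ 0.950600
step 3 [3y] bond c/1=3/40: DF=(57339/50000 − 3/40·(0.988300+0.950600))/(1+3/40) = 1863/2000 ≈ 0.931500
step 4 [4y] zero: DF = P = 887/1000 ≈ 0.887000
step 5 [5y] bond c/1=13/200: DF=(1137979/1000000 − 13/200·(0.988300+0.950600+0.931500+0.887000))/(1+13/200) = 1049/1250 ≈ 0.839200
step 6 [6y] bond c/1=3/80: DF=(205247/200000 − 3/80·(0.988300+0.950600+0.931500+0.887000+0.839200))/(1+3/80) = 823/1000 ≈ 0.823000

1 1 9883/10000
2 2 4753/5000
3 3 1863/2000
4 4 887/1000
5 5 1049/1250
6 6 823/1000
DF(5y) is solved at step 5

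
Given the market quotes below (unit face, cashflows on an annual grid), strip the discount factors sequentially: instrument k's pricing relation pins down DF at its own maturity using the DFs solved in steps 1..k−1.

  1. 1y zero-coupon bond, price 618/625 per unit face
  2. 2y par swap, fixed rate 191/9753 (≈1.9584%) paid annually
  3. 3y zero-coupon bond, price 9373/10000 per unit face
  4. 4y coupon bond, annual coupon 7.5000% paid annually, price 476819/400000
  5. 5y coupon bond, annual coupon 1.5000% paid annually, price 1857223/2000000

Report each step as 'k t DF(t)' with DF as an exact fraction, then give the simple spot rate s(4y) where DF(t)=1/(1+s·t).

step 1 [1y] zero: DF = P = 618/625 ≈ 0.988800
step 2 [2y] swap r/1=191/9753: DF=(1 − 191/9753·(0.988800))/(1+191/9753) = 4809/5000 ≈ 0.961800
step 3 [3y] zero: DF = P = 9373/10000 ≈ 0.937300
step 4 [4y] bond c/1=3/40: DF=(476819/400000 − 3/40·(0.988800+0.961800+0.937300))/(1+3/40) = 4537/5000 ≈ 0.907400
step 5 [5y] bond c/1=3/200: DF=(1857223/2000000 − 3/200·(0.988800+0.961800+0.937300+0.907400))/(1+3/200) = 2147/2500 ≈ 0.858800

1 1 618/625
2 2 4809/5000
3 3 9373/10000
4 4 4537/5000
5 5 2147/2500
s(4y) = (1/(4537/5000) − 1)/(4) = 463/18148 ≈ 2.5512%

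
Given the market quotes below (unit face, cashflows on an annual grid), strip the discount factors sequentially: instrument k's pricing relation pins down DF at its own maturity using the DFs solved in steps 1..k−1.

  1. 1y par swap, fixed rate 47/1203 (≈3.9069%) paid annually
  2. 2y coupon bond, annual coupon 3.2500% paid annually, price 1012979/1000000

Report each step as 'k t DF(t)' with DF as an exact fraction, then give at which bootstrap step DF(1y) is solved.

step 1 [1y] swap r/1=47/1203: DF=(1 − 47/1203·(0))/(1+47/1203) = 1203/1250 ≈ 0.962400
step 2 [2y] bond c/1=13/400: DF=(1012979/1000000 − 13/400·(0.962400))/(1+13/400) = 2377/2500 ≈ 0.950800

1 1 1203/1250
2 2 2377/2500
DF(1y) is solved at step 1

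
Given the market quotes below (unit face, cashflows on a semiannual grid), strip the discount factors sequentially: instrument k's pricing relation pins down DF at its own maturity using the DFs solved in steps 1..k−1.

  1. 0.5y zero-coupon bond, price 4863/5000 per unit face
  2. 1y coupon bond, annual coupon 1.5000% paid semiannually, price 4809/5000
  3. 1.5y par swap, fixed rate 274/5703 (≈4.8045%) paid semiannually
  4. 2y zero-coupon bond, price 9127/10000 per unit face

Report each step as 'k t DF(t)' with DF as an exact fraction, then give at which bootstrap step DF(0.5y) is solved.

1 1/2 4863/5000
2 1 4737/5000
3 3/2 1863/2000
4 2 9127/10000
DF(0.5y) is solved at step 1

step 1 [0.5y] zero: DF = P = 4863/5000 ≈ 0.972600
step 2 [1y] bond c/2=3/400: DF=(4809/5000 − 3/400·(0.972600))/(1+3/400) = 4737/5000 ≈ 0.947400
step 3 [1.5y] swap r/2=137/5703: DF=(1 − 137/5703·(0.972600+0.947400))/(1+137/5703) = 1863/2000 ≈ 0.931500
step 4 [2y] zero: DF = P = 9127/10000 ≈ 0.912700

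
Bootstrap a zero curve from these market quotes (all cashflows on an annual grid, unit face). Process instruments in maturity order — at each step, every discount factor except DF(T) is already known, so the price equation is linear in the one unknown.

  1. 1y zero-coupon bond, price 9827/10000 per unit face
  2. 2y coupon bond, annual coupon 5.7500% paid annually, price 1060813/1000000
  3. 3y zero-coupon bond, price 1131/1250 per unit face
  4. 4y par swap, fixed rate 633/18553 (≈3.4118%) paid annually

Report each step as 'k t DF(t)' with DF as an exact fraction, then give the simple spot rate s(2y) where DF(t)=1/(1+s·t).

step 1 [1y] zero: DF = P = 9827/10000 ≈ 0.982700
step 2 [2y] bond c/1=23/400: DF=(1060813/1000000 − 23/400·(0.982700))/(1+23/400) = 9497/10000 ≈ 0.949700
step 3 [3y] zero: DF = P = 1131/1250 ≈ 0.904800
step 4 [4y] swap r/1=633/18553: DF=(1 − 633/18553·(0.982700+0.949700+0.904800))/(1+633/18553) = 4367/5000 ≈ 0.873400

1 1 9827/10000
2 2 9497/10000
3 3 1131/1250
4 4 4367/5000
s(2y) = (1/(9497/10000) − 1)/(2) = 503/18994 ≈ 2.6482%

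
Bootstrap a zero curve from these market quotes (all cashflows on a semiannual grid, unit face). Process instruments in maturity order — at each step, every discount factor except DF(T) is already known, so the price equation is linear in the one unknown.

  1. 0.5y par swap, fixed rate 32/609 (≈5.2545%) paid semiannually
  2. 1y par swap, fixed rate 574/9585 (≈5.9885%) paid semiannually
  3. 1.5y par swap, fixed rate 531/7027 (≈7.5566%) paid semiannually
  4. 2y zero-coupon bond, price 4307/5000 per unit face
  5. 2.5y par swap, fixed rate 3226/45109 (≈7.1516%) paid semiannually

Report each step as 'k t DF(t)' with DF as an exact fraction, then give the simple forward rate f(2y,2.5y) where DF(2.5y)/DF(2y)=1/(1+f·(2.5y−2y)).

step 1 [0.5y] swap r/2=16/609: DF=(1 − 16/609·(0))/(1+16/609) = 609/625 ≈ 0.974400
step 2 [1y] swap r/2=287/9585: DF=(1 − 287/9585·(0.974400))/(1+287/9585) = 4713/5000 ≈ 0.942600
step 3 [1.5y] swap r/2=531/14054: DF=(1 − 531/14054·(0.974400+0.942600))/(1+531/14054) = 4469/5000 ≈ 0.893800
step 4 [2y] zero: DF = P = 4307/5000 ≈ 0.861400
step 5 [2.5y] swap r/2=1613/45109: DF=(1 − 1613/45109·(0.974400+0.942600+0.893800+0.861400))/(1+1613/45109) = 8387/10000 ≈ 0.838700

1 1/2 609/625
2 1 4713/5000
3 3/2 4469/5000
4 2 4307/5000
5 5/2 8387/10000
f(2y,2.5y) = ((4307/5000)/(8387/10000) − 1)/(1/2) = 454/8387 ≈ 5.4131%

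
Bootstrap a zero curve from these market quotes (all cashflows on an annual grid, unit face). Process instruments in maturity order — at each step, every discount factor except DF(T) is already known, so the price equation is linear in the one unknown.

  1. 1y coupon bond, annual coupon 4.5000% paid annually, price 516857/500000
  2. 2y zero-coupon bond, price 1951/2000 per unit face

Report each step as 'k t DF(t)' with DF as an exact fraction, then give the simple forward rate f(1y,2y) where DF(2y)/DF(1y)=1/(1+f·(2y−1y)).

step 1 [1y] bond c/1=9/200: DF=(516857/500000 − 9/200·(0))/(1+9/200) = 2473/2500 ≈ 0.989200
step 2 [2y] zero: DF = P = 1951/2000 ≈ 0.975500

1 1 2473/2500
2 2 1951/2000
f(1y,2y) = ((2473/2500)/(1951/2000) − 1)/(1) = 137/9755 ≈ 1.4044%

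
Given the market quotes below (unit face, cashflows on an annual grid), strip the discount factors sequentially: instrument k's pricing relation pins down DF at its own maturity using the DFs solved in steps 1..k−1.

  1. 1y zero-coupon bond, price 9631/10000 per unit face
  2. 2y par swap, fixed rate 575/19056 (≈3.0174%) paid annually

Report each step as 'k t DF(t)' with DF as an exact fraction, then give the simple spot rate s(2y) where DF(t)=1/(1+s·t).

1 1 9631/10000
2 2 377/400
s(2y) = (1/(377/400) − 1)/(2) = 23/754 ≈ 3.0504%

step 1 [1y] zero: DF = P = 9631/10000 ≈ 0.963100
step 2 [2y] swap r/1=575/19056: DF=(1 − 575/19056·(0.963100))/(1+575/19056) = 377/400 ≈ 0.942500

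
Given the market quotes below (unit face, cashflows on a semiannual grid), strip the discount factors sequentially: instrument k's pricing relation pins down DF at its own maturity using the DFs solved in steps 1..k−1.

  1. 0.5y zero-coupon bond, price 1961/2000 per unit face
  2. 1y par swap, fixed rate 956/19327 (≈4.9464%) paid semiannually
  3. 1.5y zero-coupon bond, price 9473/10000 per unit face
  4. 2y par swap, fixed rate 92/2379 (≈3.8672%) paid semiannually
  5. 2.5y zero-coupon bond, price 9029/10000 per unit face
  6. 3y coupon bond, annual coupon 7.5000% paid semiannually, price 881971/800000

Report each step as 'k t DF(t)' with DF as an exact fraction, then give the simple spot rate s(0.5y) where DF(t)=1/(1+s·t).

step 1 [0.5y] zero: DF = P = 1961/2000 ≈ 0.980500
step 2 [1y] swap r/2=478/19327: DF=(1 − 478/19327·(0.980500))/(1+478/19327) = 4761/5000 ≈ 0.952200
step 3 [1.5y] zero: DF = P = 9473/10000 ≈ 0.947300
step 4 [2y] swap r/2=46/2379: DF=(1 − 46/2379·(0.980500+0.952200+0.947300))/(1+46/2379) = 579/625 ≈ 0.926400
step 5 [2.5y] zero: DF = P = 9029/10000 ≈ 0.902900
step 6 [3y] bond c/2=3/80: DF=(881971/800000 − 3/80·(0.980500+0.952200+0.947300+0.926400+0.902900))/(1+3/80) = 2231/2500 ≈ 0.892400

1 1/2 1961/2000
2 1 4761/5000
3 3/2 9473/10000
4 2 579/625
5 5/2 9029/10000
6 3 2231/2500
s(0.5y) = (1/(1961/2000) − 1)/(1/2) = 78/1961 ≈ 3.9776%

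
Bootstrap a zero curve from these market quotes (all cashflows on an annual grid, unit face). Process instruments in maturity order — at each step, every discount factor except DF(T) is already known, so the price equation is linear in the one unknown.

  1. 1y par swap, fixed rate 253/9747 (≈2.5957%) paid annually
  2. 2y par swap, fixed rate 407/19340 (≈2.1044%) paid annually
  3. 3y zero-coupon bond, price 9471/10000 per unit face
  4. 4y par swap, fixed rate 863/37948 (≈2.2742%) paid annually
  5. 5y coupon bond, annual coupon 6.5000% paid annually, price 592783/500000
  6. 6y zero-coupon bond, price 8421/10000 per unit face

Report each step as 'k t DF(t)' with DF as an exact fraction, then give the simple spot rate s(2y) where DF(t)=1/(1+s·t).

step 1 [1y] swap r/1=253/9747: DF=(1 − 253/9747·(0))/(1+253/9747) = 9747/10000 ≈ 0.974700
step 2 [2y] swap r/1=407/19340: DF=(1 − 407/19340·(0.974700))/(1+407/19340) = 9593/10000 ≈ 0.959300
step 3 [3y] zero: DF = P = 9471/10000 ≈ 0.947100
step 4 [4y] swap r/1=863/37948: DF=(1 − 863/37948·(0.974700+0.959300+0.947100))/(1+863/37948) = 9137/10000 ≈ 0.913700
step 5 [5y] bond c/1=13/200: DF=(592783/500000 − 13/200·(0.974700+0.959300+0.947100+0.913700))/(1+13/200) = 551/625 ≈ 0.881600
step 6 [6y] zero: DF = P = 8421/10000 ≈ 0.842100

1 1 9747/10000
2 2 9593/10000
3 3 9471/10000
4 4 9137/10000
5 5 551/625
6 6 8421/10000
s(2y) = (1/(9593/10000) − 1)/(2) = 407/19186 ≈ 2.1213%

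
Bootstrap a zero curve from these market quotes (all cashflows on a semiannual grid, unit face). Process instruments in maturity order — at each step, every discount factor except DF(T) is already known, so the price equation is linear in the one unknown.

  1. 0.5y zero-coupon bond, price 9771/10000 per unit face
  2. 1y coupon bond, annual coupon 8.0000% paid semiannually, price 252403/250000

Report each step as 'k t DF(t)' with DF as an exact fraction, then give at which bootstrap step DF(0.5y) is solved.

1 1/2 9771/10000
2 1 2333/2500
DF(0.5y) is solved at step 1

step 1 [0.5y] zero: DF = P = 9771/10000 ≈ 0.977100
step 2 [1y] bond c/2=1/25: DF=(252403/250000 − 1/25·(0.977100))/(1+1/25) = 2333/2500 ≈ 0.933200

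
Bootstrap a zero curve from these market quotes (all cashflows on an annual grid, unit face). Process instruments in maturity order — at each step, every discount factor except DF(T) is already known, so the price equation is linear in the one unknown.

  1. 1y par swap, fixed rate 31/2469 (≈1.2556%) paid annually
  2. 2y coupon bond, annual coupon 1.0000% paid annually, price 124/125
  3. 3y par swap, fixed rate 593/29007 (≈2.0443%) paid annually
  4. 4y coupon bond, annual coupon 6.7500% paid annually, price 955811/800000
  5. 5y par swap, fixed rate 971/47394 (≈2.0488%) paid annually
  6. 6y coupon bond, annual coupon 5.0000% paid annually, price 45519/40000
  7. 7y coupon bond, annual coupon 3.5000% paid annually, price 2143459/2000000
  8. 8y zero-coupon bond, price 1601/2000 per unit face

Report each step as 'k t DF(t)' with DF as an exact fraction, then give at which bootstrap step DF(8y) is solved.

1 1 2469/2500
2 2 2431/2500
3 3 9407/10000
4 4 4679/5000
5 5 9029/10000
6 6 8581/10000
7 7 4231/5000
8 8 1601/2000
DF(8y) is solved at step 8

step 1 [1y] swap r/1=31/2469: DF=(1 − 31/2469·(0))/(1+31/2469) = 2469/2500 ≈ 0.987600
step 2 [2y] bond c/1=1/100: DF=(124/125 − 1/100·(0.987600))/(1+1/100) = 2431/2500 ≈ 0.972400
step 3 [3y] swap r/1=593/29007: DF=(1 − 593/29007·(0.987600+0.972400))/(1+593/29007) = 9407/10000 ≈ 0.940700
step 4 [4y] bond c/1=27/400: DF=(955811/800000 − 27/400·(0.987600+0.972400+0.940700))/(1+27/400) = 4679/5000 ≈ 0.935800
step 5 [5y] swap r/1=971/47394: DF=(1 − 971/47394·(0.987600+0.972400+0.940700+0.935800))/(1+971/47394) = 9029/10000 ≈ 0.902900
step 6 [6y] bond c/1=1/20: DF=(45519/40000 − 1/20·(0.987600+0.972400+0.940700+0.935800+0.902900))/(1+1/20) = 8581/10000 ≈ 0.858100
step 7 [7y] bond c/1=7/200: DF=(2143459/2000000 − 7/200·(0.987600+0.972400+0.940700+0.935800+0.902900+0.858100))/(1+7/200) = 4231/5000 ≈ 0.846200
step 8 [8y] zero: DF = P = 1601/2000 ≈ 0.800500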